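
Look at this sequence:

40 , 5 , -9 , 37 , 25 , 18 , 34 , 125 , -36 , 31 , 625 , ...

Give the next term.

72

Read the sequence 3 terms at a time; column i is its own pattern.
Track A = 40, 37, 34, 31: arithmetic with common difference −3.
Track B = 5, 25, 125, 625: powers of 5.
Track C = -9, 18, -36: multiplying by -2 each time.
Term 12 comes from track C (its 4th entry): 72.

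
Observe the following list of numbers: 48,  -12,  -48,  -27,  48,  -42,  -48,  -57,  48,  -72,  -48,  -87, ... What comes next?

Split by position mod 2 into 2 tracks.
Subsequence A: 48, -48, 48, -48, 48, -48 — the oscillation 48·(−1)^(n+1).
Subsequence B: -12, -27, -42, -57, -72, -87 — arithmetic, step −15.
Position 13 → subsequence A, term 7 = 48.

48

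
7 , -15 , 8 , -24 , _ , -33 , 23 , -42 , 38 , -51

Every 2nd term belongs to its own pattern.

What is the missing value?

15

Positions 1, 3, 5, … form one subsequence and positions 2, 4, 6, … form another.
Track A: 7, 8, ?, 23, 38 (a Fibonacci-like recurrence a_n = a_{n-1} + a_{n-2}).
Track B: -15, -24, -33, -42, -51 (linear: a_n = -6 − 9·n).
Filling track A at index 3 by its rule yields 15.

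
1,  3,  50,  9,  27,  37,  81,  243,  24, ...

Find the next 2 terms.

729, 2187

Reading positions in blocks of 3 reveals the pattern AAB — 2 tracks woven together.
Track A = 1, 3, 9, 27, 81, 243: powers 3^0, 3^1, 3^2, ….
Track B = 50, 37, 24: subtracting 13 each time.
The 10th slot belongs to track A; its 7th term is 729.
The 11th slot belongs to track A; its 8th term is 2187.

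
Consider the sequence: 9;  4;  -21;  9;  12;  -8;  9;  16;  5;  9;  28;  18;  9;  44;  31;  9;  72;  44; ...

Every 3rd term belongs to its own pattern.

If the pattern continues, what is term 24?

Taking every 3rd term gives 3 separate tracks.
Track A: 9, 9, 9, 9, 9, 9 (the constant sequence 9).
Track B: 4, 12, 16, 28, 44, 72 (a Fibonacci-like recurrence a_n = a_{n-1} + a_{n-2}).
Track C: -21, -8, 5, 18, 31, 44 (arithmetic with common difference +13).
The 24th slot belongs to track C; its 8th term is 70.

70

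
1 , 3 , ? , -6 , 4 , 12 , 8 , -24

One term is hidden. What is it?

2

The terms cycle through 2 interleaved subsequences.
Stream A is 1, ?, 4, 8, which is successive powers of 2.
Stream B is 3, -6, 12, -24, which is multiplying by -2 each time.
Filling stream A at index 2 by its rule yields 2.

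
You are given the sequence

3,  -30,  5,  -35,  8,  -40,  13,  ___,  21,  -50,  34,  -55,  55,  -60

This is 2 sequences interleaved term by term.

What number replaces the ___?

Positions 1, 3, 5, … form one subsequence and positions 2, 4, 6, … form another.
Stream A: 3, 5, 8, 13, 21, 34, 55 — each term equals the sum of the previous two.
Stream B: -30, -35, -40, ?, -50, -55, -60 — linear: a_n = -25 − 5·n.
Stream B's pattern makes the blank -45.

-45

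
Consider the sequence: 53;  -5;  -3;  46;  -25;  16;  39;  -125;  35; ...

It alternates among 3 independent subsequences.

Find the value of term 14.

-3125

Read the sequence 3 terms at a time; column i is its own pattern.
Track A: 53, 46, 39 (arithmetic with common difference −7).
Track B: -5, -25, -125 (multiplying by 5 each time).
Track C: -3, 16, 35 (adding 19 each time).
Position 14 falls in track B as its term 5, giving -3125.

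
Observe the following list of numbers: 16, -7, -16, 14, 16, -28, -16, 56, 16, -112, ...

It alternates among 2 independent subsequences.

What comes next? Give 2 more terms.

-16, 224

Odd-indexed and even-indexed terms follow separate rules.
Stream A: 16, -16, 16, -16, 16 — alternating ±16.
Stream B: -7, 14, -28, 56, -112 — geometric, ×-2 each step.
Position 11 falls in stream A as its term 6, giving -16.
Position 12 falls in stream B as its term 6, giving 224.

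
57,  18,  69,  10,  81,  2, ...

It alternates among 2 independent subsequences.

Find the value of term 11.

Split by position mod 2 into 2 tracks.
Subsequence A is 57, 69, 81, which is arithmetic with common difference +12.
Subsequence B is 18, 10, 2, which is arithmetic with common difference −8.
Term 11 comes from subsequence A (its 6th entry): 117.

117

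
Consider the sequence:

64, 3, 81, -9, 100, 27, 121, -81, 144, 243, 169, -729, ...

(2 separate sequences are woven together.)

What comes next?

196

The terms cycle through 2 interleaved subsequences.
Stream A: 64, 81, 100, 121, 144, 169 — the squares 8², 9², 10², ….
Stream B: 3, -9, 27, -81, 243, -729 — geometric with ratio -3.
Term 13 comes from stream A (its 7th entry): 196.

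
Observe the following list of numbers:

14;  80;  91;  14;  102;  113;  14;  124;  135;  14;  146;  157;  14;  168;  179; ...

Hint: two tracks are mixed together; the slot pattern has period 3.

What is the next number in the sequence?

The slot pattern repeats as ABB (period 3), so there are 2 interleaved tracks.
Track A: 14, 14, 14, 14, 14 (the constant sequence 14).
Track B: 80, 91, 102, 113, 124, 135, 146, 157, 168, 179 (linear: a_n = 69 + 11·n).
Position 16 → track A, term 6 = 14.

14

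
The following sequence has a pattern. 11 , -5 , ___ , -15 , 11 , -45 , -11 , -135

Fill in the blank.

Split by position mod 2 into 2 tracks.
Track A = 11, ?, 11, -11: the oscillation 11·(−1)^(n+1).
Track B = -5, -15, -45, -135: geometric, ×3 each step.
Filling track A at index 2 by its rule yields -11.

-11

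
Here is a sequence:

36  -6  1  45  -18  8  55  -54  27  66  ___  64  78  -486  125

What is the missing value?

Split by position mod 3 into 3 tracks.
Track A = 36, 45, 55, 66, 78: the triangular numbers T_8, T_9, ….
Track B = -6, -18, -54, ?, -486: geometric with ratio 3.
Track C = 1, 8, 27, 64, 125: the cubes 1³, 2³, 3³, ….
So the missing entry in track B is -162.

-162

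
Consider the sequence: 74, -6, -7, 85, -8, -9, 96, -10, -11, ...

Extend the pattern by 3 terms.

The slot pattern repeats as ABB (period 3), so there are 2 interleaved tracks.
Track A: 74, 85, 96. Linear: a_n = 63 + 11·n.
Track B: -6, -7, -8, -9, -10, -11. Arithmetic with common difference −1.
Position 10 → track A, term 4 = 107.
Position 11 → track B, term 7 = -12.
The 12th slot belongs to track B; its 8th term is -13.

107, -12, -13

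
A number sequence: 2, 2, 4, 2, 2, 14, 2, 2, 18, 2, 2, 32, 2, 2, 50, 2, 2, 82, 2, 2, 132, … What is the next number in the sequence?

The slot pattern repeats as AAB (period 3), so there are 2 interleaved tracks.
Track A is 2, 2, 2, 2, 2, 2, 2, 2, 2, 2, 2, 2, 2, 2, which is always 2.
Track B is 4, 14, 18, 32, 50, 82, 132, which is each term equals the sum of the previous two.
The 22nd slot belongs to track A; its 15th term is 2.

2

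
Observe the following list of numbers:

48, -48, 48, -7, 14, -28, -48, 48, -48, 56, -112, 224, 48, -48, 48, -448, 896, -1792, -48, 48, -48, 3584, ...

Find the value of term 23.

-7168

The slot pattern repeats as AAABBB (period 6), so there are 2 interleaved tracks.
Track A is 48, -48, 48, -48, 48, -48, 48, -48, 48, -48, 48, -48, which is the oscillation 48·(−1)^(n+1).
Track B is -7, 14, -28, 56, -112, 224, -448, 896, -1792, 3584, which is geometric, ×-2 each step.
The 23rd slot belongs to track B; its 11th term is -7168.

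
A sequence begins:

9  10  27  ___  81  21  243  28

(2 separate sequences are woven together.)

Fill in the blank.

Split by position mod 2 into 2 tracks.
Track A: 9, 27, 81, 243. Powers of 3.
Track B: 10, ?, 21, 28. The triangular numbers T_4, T_5, ….
Filling track B at index 2 by its rule yields 15.

15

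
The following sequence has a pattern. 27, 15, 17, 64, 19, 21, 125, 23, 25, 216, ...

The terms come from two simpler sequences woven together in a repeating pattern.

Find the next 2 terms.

The slot pattern repeats as ABB (period 3), so there are 2 interleaved tracks.
Stream A is 27, 64, 125, 216, which is the cubes 3³, 4³, 5³, ….
Stream B is 15, 17, 19, 21, 23, 25, which is arithmetic, step +2.
Term 11 comes from stream B (its 7th entry): 27.
Term 12 comes from stream B (its 8th entry): 29.

27, 29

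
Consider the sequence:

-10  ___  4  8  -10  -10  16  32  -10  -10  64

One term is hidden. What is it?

-10

Reading positions in blocks of 4 reveals the pattern AABB — 2 tracks woven together.
Stream A is -10, ?, -10, -10, -10, -10, which is always -10.
Stream B is 4, 8, 16, 32, 64, which is powers of 2.
So the missing entry in stream A is -10.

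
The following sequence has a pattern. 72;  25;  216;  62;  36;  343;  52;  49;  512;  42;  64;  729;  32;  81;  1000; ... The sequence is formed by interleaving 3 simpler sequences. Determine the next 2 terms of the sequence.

The terms cycle through 3 interleaved subsequences.
Subsequence A: 72, 62, 52, 42, 32 — linear: a_n = 82 − 10·n.
Subsequence B: 25, 36, 49, 64, 81 — the squares 5², 6², 7², ….
Subsequence C: 216, 343, 512, 729, 1000 — perfect cubes starting at 6³.
The 16th slot belongs to subsequence A; its 6th term is 22.
Position 17 → subsequence B, term 6 = 100.

22, 100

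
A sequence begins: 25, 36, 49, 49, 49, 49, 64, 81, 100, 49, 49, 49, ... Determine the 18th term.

Reading positions in blocks of 6 reveals the pattern AAABBB — 2 tracks woven together.
Stream A is 25, 36, 49, 64, 81, 100, which is consecutive squares n² from n = 5.
Stream B is 49, 49, 49, 49, 49, 49, which is the constant sequence 49.
The 18th slot belongs to stream B; its 9th term is 49.

49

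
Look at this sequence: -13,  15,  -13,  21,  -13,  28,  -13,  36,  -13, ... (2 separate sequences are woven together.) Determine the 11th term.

Taking every 2nd term gives 2 separate tracks.
Track A = -13, -13, -13, -13, -13: always -13.
Track B = 15, 21, 28, 36: triangular numbers starting at T_5.
Term 11 comes from track A (its 6th entry): -13.

-13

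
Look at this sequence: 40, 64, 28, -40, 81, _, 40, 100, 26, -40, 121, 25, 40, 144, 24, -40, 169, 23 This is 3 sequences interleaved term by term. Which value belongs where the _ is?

27

The terms cycle through 3 interleaved subsequences.
Track A: 40, -40, 40, -40, 40, -40 — oscillating between 40 and -40.
Track B: 64, 81, 100, 121, 144, 169 — the squares 8², 9², 10², ….
Track C: 28, ?, 26, 25, 24, 23 — arithmetic, step −1.
The gap is track C's term 2; the rule gives 27.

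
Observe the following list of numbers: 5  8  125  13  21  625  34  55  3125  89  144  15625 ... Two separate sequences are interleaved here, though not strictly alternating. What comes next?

233

Reading positions in blocks of 3 reveals the pattern AAB — 2 tracks woven together.
Subsequence A = 5, 8, 13, 21, 34, 55, 89, 144: a Fibonacci-like recurrence a_n = a_{n-1} + a_{n-2}.
Subsequence B = 125, 625, 3125, 15625: powers of 5.
Term 13 comes from subsequence A (its 9th entry): 233.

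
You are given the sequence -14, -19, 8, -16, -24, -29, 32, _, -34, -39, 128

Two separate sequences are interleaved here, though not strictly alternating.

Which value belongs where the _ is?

-64

Positions follow the repeating pattern AABB; grouping by letter gives 2 tracks.
Stream A: -14, -19, -24, -29, -34, -39 (subtracting 5 each time).
Stream B: 8, -16, 32, ?, 128 (geometric with ratio -2).
Stream B's pattern makes the blank -64.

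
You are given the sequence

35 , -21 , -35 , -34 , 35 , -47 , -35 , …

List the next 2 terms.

-60, 35

Split by position mod 2 into 2 tracks.
Subsequence A: 35, -35, 35, -35 — alternating ±35.
Subsequence B: -21, -34, -47 — subtracting 13 each time.
Term 8 comes from subsequence B (its 4th entry): -60.
Position 9 → subsequence A, term 5 = 35.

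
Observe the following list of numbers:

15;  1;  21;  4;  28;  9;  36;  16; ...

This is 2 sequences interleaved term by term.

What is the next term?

Taking every 2nd term gives 2 separate tracks.
Track A is 15, 21, 28, 36, which is the triangular numbers T_5, T_6, ….
Track B is 1, 4, 9, 16, which is perfect squares starting at 1².
The 9th slot belongs to track A; its 5th term is 45.

45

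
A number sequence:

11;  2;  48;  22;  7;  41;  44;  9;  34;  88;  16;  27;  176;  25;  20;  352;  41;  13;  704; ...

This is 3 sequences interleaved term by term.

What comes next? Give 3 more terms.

66, 6, 1408

Split by position mod 3 into 3 tracks.
Track A = 11, 22, 44, 88, 176, 352, 704: a geometric progression (common ratio 2).
Track B = 2, 7, 9, 16, 25, 41: a Fibonacci-like recurrence a_n = a_{n-1} + a_{n-2}.
Track C = 48, 41, 34, 27, 20, 13: arithmetic with common difference −7.
Position 20 falls in track B as its term 7, giving 66.
Term 21 comes from track C (its 7th entry): 6.
The 22nd slot belongs to track A; its 8th term is 1408.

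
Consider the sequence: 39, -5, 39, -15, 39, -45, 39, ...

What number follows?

The terms cycle through 2 interleaved subsequences.
Subsequence A: 39, 39, 39, 39 — always 39.
Subsequence B: -5, -15, -45 — a geometric progression (common ratio 3).
The 8th slot belongs to subsequence B; its 4th term is -135.

-135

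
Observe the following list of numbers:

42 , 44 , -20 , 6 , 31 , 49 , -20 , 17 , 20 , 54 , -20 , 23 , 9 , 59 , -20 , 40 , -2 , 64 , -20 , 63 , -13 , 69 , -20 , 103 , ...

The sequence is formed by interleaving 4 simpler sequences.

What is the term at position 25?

Split by position mod 4: positions 1, 5, 9, … form one track, and each other residue class forms its own.
Track A: 42, 31, 20, 9, -2, -13. Linear: a_n = 53 − 11·n.
Track B: 44, 49, 54, 59, 64, 69. Linear: a_n = 39 + 5·n.
Track C: -20, -20, -20, -20, -20, -20. Constant -20.
Track D: 6, 17, 23, 40, 63, 103. Each term equals the sum of the previous two.
Position 25 → track A, term 7 = -24.

-24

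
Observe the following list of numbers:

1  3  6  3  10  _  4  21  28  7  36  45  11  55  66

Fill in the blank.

15

The slot pattern repeats as ABB (period 3), so there are 2 interleaved tracks.
Track A = 1, 3, 4, 7, 11: a Fibonacci-like recurrence a_n = a_{n-1} + a_{n-2}.
Track B = 3, 6, 10, ?, 21, 28, 36, 45, 55, 66: triangular numbers n(n+1)/2 for n = 2, 3, ….
Track B's pattern makes the blank 15.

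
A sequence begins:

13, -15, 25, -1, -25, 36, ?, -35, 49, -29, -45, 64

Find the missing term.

Read the sequence 3 terms at a time; column i is its own pattern.
Subsequence A: 13, -1, ?, -29. Arithmetic with common difference −14.
Subsequence B: -15, -25, -35, -45. Arithmetic with common difference −10.
Subsequence C: 25, 36, 49, 64. Perfect squares starting at 5².
The gap is subsequence A's term 3; the rule gives -15.

-15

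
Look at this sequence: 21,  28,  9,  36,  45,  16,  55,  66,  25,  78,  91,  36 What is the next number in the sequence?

105

Positions follow the repeating pattern AAB; grouping by letter gives 2 tracks.
Stream A: 21, 28, 36, 45, 55, 66, 78, 91 — the triangular numbers T_6, T_7, ….
Stream B: 9, 16, 25, 36 — perfect squares starting at 3².
Position 13 falls in stream A as its term 9, giving 105.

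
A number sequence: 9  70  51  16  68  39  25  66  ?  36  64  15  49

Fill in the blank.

27

Split by position mod 3 into 3 tracks.
Stream A = 9, 16, 25, 36, 49: the squares 3², 4², 5², ….
Stream B = 70, 68, 66, 64: linear: a_n = 72 − 2·n.
Stream C = 51, 39, ?, 15: subtracting 12 each time.
So the missing entry in stream C is 27.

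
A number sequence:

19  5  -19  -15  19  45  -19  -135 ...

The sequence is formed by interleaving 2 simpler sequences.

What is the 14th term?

Split by position mod 2 into 2 tracks.
Subsequence A is 19, -19, 19, -19, which is oscillating between 19 and -19.
Subsequence B is 5, -15, 45, -135, which is multiplying by -3 each time.
Position 14 → subsequence B, term 7 = 3645.

3645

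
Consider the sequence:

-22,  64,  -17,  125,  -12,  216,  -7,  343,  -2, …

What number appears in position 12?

Split by position mod 2 into 2 tracks.
Track A: -22, -17, -12, -7, -2 (arithmetic, step +5).
Track B: 64, 125, 216, 343 (consecutive cubes n³ from n = 4).
Term 12 comes from track B (its 6th entry): 729.

729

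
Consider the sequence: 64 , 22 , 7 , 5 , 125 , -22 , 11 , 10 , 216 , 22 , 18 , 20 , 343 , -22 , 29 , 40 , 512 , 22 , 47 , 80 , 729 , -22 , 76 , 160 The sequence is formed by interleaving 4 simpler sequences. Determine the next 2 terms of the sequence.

The terms cycle through 4 interleaved subsequences.
Stream A is 64, 125, 216, 343, 512, 729, which is perfect cubes starting at 4³.
Stream B is 22, -22, 22, -22, 22, -22, which is oscillating between 22 and -22.
Stream C is 7, 11, 18, 29, 47, 76, which is Fibonacci-style (each term is the sum of the two before it).
Stream D is 5, 10, 20, 40, 80, 160, which is geometric with ratio 2.
Term 25 comes from stream A (its 7th entry): 1000.
Position 26 falls in stream B as its term 7, giving 22.

1000, 22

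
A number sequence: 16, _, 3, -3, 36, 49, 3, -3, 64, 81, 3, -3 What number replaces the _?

Positions follow the repeating pattern AABB; grouping by letter gives 2 tracks.
Track A: 16, ?, 36, 49, 64, 81 — consecutive squares n² from n = 4.
Track B: 3, -3, 3, -3, 3, -3 — the oscillation 3·(−1)^(n+1).
Filling track A at index 2 by its rule yields 25.

25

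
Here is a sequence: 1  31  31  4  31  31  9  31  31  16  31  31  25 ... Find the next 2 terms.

31, 31

The slot pattern repeats as ABB (period 3), so there are 2 interleaved tracks.
Stream A = 1, 4, 9, 16, 25: consecutive squares n² from n = 1.
Stream B = 31, 31, 31, 31, 31, 31, 31, 31: constant 31.
The 14th slot belongs to stream B; its 9th term is 31.
Position 15 → stream B, term 10 = 31.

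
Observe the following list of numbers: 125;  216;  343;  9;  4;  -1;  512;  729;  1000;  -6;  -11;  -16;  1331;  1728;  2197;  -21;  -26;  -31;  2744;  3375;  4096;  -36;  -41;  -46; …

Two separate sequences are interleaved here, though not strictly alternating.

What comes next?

Positions follow the repeating pattern AAABBB; grouping by letter gives 2 tracks.
Subsequence A: 125, 216, 343, 512, 729, 1000, 1331, 1728, 2197, 2744, 3375, 4096 — perfect cubes starting at 5³.
Subsequence B: 9, 4, -1, -6, -11, -16, -21, -26, -31, -36, -41, -46 — arithmetic with common difference −5.
The 25th slot belongs to subsequence A; its 13th term is 4913.

4913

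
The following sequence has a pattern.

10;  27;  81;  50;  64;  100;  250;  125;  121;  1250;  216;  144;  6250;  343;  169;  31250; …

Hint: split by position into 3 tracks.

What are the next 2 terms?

Taking every 3rd term gives 3 separate tracks.
Track A is 10, 50, 250, 1250, 6250, 31250, which is geometric, ×5 each step.
Track B is 27, 64, 125, 216, 343, which is perfect cubes starting at 3³.
Track C is 81, 100, 121, 144, 169, which is perfect squares starting at 9².
Position 17 falls in track B as its term 6, giving 512.
Position 18 → track C, term 6 = 196.

512, 196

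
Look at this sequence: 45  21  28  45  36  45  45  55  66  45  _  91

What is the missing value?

78

The slot pattern repeats as ABB (period 3), so there are 2 interleaved tracks.
Track A is 45, 45, 45, 45, which is always 45.
Track B is 21, 28, 36, 45, 55, 66, ?, 91, which is the triangular numbers T_6, T_7, ….
Track B's pattern makes the blank 78.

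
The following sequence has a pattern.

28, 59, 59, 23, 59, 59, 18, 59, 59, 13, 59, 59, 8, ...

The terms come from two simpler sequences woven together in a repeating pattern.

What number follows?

59

The slot pattern repeats as ABB (period 3), so there are 2 interleaved tracks.
Track A: 28, 23, 18, 13, 8 (arithmetic, step −5).
Track B: 59, 59, 59, 59, 59, 59, 59, 59 (constant 59).
Term 14 comes from track B (its 9th entry): 59.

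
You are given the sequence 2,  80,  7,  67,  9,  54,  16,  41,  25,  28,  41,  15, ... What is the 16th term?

-11

Positions 1, 3, 5, … form one subsequence and positions 2, 4, 6, … form another.
Track A: 2, 7, 9, 16, 25, 41 — each term equals the sum of the previous two.
Track B: 80, 67, 54, 41, 28, 15 — arithmetic, step −13.
The 16th slot belongs to track B; its 8th term is -11.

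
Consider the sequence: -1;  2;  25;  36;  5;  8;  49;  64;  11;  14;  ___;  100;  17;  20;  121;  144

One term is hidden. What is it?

The slot pattern repeats as AABB (period 4), so there are 2 interleaved tracks.
Track A: -1, 2, 5, 8, 11, 14, 17, 20. Arithmetic, step +3.
Track B: 25, 36, 49, 64, ?, 100, 121, 144. Perfect squares starting at 5².
Track B's pattern makes the blank 81.

81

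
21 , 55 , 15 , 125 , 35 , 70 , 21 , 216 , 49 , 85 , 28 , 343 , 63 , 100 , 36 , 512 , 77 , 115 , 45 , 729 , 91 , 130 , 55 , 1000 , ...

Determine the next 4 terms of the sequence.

Split by position mod 4: positions 1, 5, 9, … form one track, and each other residue class forms its own.
Track A = 21, 35, 49, 63, 77, 91: arithmetic, step +14.
Track B = 55, 70, 85, 100, 115, 130: linear: a_n = 40 + 15·n.
Track C = 15, 21, 28, 36, 45, 55: triangular numbers n(n+1)/2 for n = 5, 6, ….
Track D = 125, 216, 343, 512, 729, 1000: perfect cubes starting at 5³.
The 25th slot belongs to track A; its 7th term is 105.
Term 26 comes from track B (its 7th entry): 145.
Position 27 falls in track C as its term 7, giving 66.
Term 28 comes from track D (its 7th entry): 1331.

105, 145, 66, 1331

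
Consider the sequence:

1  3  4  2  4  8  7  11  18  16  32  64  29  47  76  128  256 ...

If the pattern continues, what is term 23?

The slot pattern repeats as AAABBB (period 6), so there are 2 interleaved tracks.
Track A: 1, 3, 4, 7, 11, 18, 29, 47, 76 — a Fibonacci-like recurrence a_n = a_{n-1} + a_{n-2}.
Track B: 2, 4, 8, 16, 32, 64, 128, 256 — a geometric progression (common ratio 2).
Position 23 falls in track B as its term 11, giving 2048.

2048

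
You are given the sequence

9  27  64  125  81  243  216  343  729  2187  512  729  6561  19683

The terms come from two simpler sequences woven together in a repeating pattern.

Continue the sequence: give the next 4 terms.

Reading positions in blocks of 4 reveals the pattern AABB — 2 tracks woven together.
Track A: 9, 27, 81, 243, 729, 2187, 6561, 19683. Powers 3^2, 3^3, 3^4, ….
Track B: 64, 125, 216, 343, 512, 729. Perfect cubes starting at 4³.
Position 15 → track B, term 7 = 1000.
The 16th slot belongs to track B; its 8th term is 1331.
Position 17 falls in track A as its term 9, giving 59049.
The 18th slot belongs to track A; its 10th term is 177147.

1000, 1331, 59049, 177147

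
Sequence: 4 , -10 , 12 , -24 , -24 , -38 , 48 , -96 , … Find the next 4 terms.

Reading positions in blocks of 4 reveals the pattern AABB — 2 tracks woven together.
Subsequence A: 4, -10, -24, -38. Subtracting 14 each time.
Subsequence B: 12, -24, 48, -96. A geometric progression (common ratio -2).
Position 9 → subsequence A, term 5 = -52.
Term 10 comes from subsequence A (its 6th entry): -66.
Position 11 falls in subsequence B as its term 5, giving 192.
Position 12 → subsequence B, term 6 = -384.

-52, -66, 192, -384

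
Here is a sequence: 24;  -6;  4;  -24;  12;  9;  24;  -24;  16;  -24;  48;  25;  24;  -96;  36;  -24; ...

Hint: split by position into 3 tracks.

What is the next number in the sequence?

Split by position mod 3: positions 1, 4, 7, … form one track, and each other residue class forms its own.
Subsequence A = 24, -24, 24, -24, 24, -24: the oscillation 24·(−1)^(n+1).
Subsequence B = -6, 12, -24, 48, -96: geometric, ×-2 each step.
Subsequence C = 4, 9, 16, 25, 36: the squares 2², 3², 4², ….
Position 17 → subsequence B, term 6 = 192.

192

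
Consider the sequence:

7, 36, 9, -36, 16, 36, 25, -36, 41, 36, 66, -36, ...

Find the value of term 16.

-36

The terms cycle through 2 interleaved subsequences.
Subsequence A: 7, 9, 16, 25, 41, 66 — a Fibonacci-like recurrence a_n = a_{n-1} + a_{n-2}.
Subsequence B: 36, -36, 36, -36, 36, -36 — alternating ±36.
The 16th slot belongs to subsequence B; its 8th term is -36.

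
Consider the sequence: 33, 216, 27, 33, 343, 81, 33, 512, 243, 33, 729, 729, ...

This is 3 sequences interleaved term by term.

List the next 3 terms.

33, 1000, 2187

Taking every 3rd term gives 3 separate tracks.
Track A: 33, 33, 33, 33 (the constant sequence 33).
Track B: 216, 343, 512, 729 (consecutive cubes n³ from n = 6).
Track C: 27, 81, 243, 729 (powers of 3).
The 13th slot belongs to track A; its 5th term is 33.
Position 14 falls in track B as its term 5, giving 1000.
Position 15 falls in track C as its term 5, giving 2187.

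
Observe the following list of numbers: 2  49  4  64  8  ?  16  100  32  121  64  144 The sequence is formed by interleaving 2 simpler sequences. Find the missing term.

Split by position mod 2 into 2 tracks.
Subsequence A is 2, 4, 8, 16, 32, 64, which is multiplying by 2 each time.
Subsequence B is 49, 64, ?, 100, 121, 144, which is the squares 7², 8², 9², ….
Subsequence B's pattern makes the blank 81.

81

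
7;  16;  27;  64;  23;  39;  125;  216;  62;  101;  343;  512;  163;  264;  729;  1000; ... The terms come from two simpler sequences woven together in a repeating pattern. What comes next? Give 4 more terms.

427, 691, 1331, 1728

Positions follow the repeating pattern AABB; grouping by letter gives 2 tracks.
Track A is 7, 16, 23, 39, 62, 101, 163, 264, which is a Fibonacci-like recurrence a_n = a_{n-1} + a_{n-2}.
Track B is 27, 64, 125, 216, 343, 512, 729, 1000, which is the cubes 3³, 4³, 5³, ….
The 17th slot belongs to track A; its 9th term is 427.
The 18th slot belongs to track A; its 10th term is 691.
Position 19 → track B, term 9 = 1331.
The 20th slot belongs to track B; its 10th term is 1728.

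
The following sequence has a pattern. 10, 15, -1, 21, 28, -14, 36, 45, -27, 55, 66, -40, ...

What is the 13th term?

78

The slot pattern repeats as AAB (period 3), so there are 2 interleaved tracks.
Subsequence A: 10, 15, 21, 28, 36, 45, 55, 66. The triangular numbers T_4, T_5, ….
Subsequence B: -1, -14, -27, -40. Linear: a_n = 12 − 13·n.
Position 13 falls in subsequence A as its term 9, giving 78.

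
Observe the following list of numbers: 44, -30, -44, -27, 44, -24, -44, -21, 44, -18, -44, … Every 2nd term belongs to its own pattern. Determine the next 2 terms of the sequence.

Odd-indexed and even-indexed terms follow separate rules.
Subsequence A = 44, -44, 44, -44, 44, -44: alternating ±44.
Subsequence B = -30, -27, -24, -21, -18: arithmetic, step +3.
Term 12 comes from subsequence B (its 6th entry): -15.
The 13th slot belongs to subsequence A; its 7th term is 44.

-15, 44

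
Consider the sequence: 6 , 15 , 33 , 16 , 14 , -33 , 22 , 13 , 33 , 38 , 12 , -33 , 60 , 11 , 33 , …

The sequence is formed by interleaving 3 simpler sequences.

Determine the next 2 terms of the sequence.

98, 10

Split by position mod 3: positions 1, 4, 7, … form one track, and each other residue class forms its own.
Track A: 6, 16, 22, 38, 60 (each term equals the sum of the previous two).
Track B: 15, 14, 13, 12, 11 (linear: a_n = 16 − n).
Track C: 33, -33, 33, -33, 33 (oscillating between 33 and -33).
Term 16 comes from track A (its 6th entry): 98.
Position 17 falls in track B as its term 6, giving 10.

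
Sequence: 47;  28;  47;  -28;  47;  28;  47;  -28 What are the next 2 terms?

Odd-indexed and even-indexed terms follow separate rules.
Track A is 47, 47, 47, 47, which is the constant sequence 47.
Track B is 28, -28, 28, -28, which is oscillating between 28 and -28.
Position 9 falls in track A as its term 5, giving 47.
Position 10 → track B, term 5 = 28.

47, 28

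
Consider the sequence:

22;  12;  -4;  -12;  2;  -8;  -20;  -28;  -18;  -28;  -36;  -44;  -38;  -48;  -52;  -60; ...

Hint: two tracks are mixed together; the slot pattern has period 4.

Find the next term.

-58

Reading positions in blocks of 4 reveals the pattern AABB — 2 tracks woven together.
Track A: 22, 12, 2, -8, -18, -28, -38, -48 (arithmetic with common difference −10).
Track B: -4, -12, -20, -28, -36, -44, -52, -60 (linear: a_n = 4 − 8·n).
Term 17 comes from track A (its 9th entry): -58.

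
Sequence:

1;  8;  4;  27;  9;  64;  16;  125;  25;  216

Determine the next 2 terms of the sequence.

36, 343

Split by position mod 2 into 2 tracks.
Track A: 1, 4, 9, 16, 25. The squares 1², 2², 3², ….
Track B: 8, 27, 64, 125, 216. The cubes 2³, 3³, 4³, ….
Position 11 → track A, term 6 = 36.
Position 12 → track B, term 6 = 343.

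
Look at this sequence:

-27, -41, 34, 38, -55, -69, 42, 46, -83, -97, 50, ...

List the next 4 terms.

Positions follow the repeating pattern AABB; grouping by letter gives 2 tracks.
Track A: -27, -41, -55, -69, -83, -97 (arithmetic, step −14).
Track B: 34, 38, 42, 46, 50 (arithmetic with common difference +4).
Position 12 falls in track B as its term 6, giving 54.
Position 13 → track A, term 7 = -111.
Position 14 → track A, term 8 = -125.
Term 15 comes from track B (its 7th entry): 58.

54, -111, -125, 58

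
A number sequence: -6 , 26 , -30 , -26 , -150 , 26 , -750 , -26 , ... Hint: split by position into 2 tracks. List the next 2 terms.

Positions 1, 3, 5, … form one subsequence and positions 2, 4, 6, … form another.
Subsequence A is -6, -30, -150, -750, which is a geometric progression (common ratio 5).
Subsequence B is 26, -26, 26, -26, which is the oscillation 26·(−1)^(n+1).
Term 9 comes from subsequence A (its 5th entry): -3750.
Term 10 comes from subsequence B (its 5th entry): 26.

-3750, 26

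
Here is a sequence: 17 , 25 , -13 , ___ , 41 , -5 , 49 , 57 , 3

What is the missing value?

Positions follow the repeating pattern AAB; grouping by letter gives 2 tracks.
Subsequence A is 17, 25, ?, 41, 49, 57, which is adding 8 each time.
Subsequence B is -13, -5, 3, which is adding 8 each time.
Subsequence A's pattern makes the blank 33.

33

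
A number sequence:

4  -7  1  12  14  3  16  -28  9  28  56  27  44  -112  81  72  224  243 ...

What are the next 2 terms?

116, -448

Split by position mod 3: positions 1, 4, 7, … form one track, and each other residue class forms its own.
Track A = 4, 12, 16, 28, 44, 72: each term equals the sum of the previous two.
Track B = -7, 14, -28, 56, -112, 224: a geometric progression (common ratio -2).
Track C = 1, 3, 9, 27, 81, 243: powers 3^0, 3^1, 3^2, ….
The 19th slot belongs to track A; its 7th term is 116.
Term 20 comes from track B (its 7th entry): -448.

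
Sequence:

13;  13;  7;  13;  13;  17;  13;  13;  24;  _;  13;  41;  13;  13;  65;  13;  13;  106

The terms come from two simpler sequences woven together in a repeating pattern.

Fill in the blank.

13

Positions follow the repeating pattern AAB; grouping by letter gives 2 tracks.
Track A: 13, 13, 13, 13, 13, 13, ?, 13, 13, 13, 13, 13 — always 13.
Track B: 7, 17, 24, 41, 65, 106 — a Fibonacci-like recurrence a_n = a_{n-1} + a_{n-2}.
Track A's pattern makes the blank 13.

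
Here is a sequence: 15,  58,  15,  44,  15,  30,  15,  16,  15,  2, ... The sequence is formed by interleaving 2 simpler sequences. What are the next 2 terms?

15, -12

The terms cycle through 2 interleaved subsequences.
Stream A = 15, 15, 15, 15, 15: constant 15.
Stream B = 58, 44, 30, 16, 2: arithmetic with common difference −14.
The 11th slot belongs to stream A; its 6th term is 15.
Position 12 falls in stream B as its term 6, giving -12.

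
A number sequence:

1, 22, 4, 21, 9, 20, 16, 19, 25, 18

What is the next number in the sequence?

36

Positions 1, 3, 5, … form one subsequence and positions 2, 4, 6, … form another.
Track A = 1, 4, 9, 16, 25: consecutive squares n² from n = 1.
Track B = 22, 21, 20, 19, 18: subtracting 1 each time.
Term 11 comes from track A (its 6th entry): 36.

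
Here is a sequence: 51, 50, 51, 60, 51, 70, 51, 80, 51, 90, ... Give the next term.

51

Odd-indexed and even-indexed terms follow separate rules.
Stream A: 51, 51, 51, 51, 51 — the constant sequence 51.
Stream B: 50, 60, 70, 80, 90 — arithmetic, step +10.
Position 11 falls in stream A as its term 6, giving 51.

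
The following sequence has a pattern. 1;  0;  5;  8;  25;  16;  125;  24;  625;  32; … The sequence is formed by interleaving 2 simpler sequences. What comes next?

3125

Taking every 2nd term gives 2 separate tracks.
Subsequence A is 1, 5, 25, 125, 625, which is geometric, ×5 each step.
Subsequence B is 0, 8, 16, 24, 32, which is adding 8 each time.
Term 11 comes from subsequence A (its 6th entry): 3125.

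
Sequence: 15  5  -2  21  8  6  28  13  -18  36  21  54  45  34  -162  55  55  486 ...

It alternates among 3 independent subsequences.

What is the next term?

The terms cycle through 3 interleaved subsequences.
Track A: 15, 21, 28, 36, 45, 55 (the triangular numbers T_5, T_6, …).
Track B: 5, 8, 13, 21, 34, 55 (a Fibonacci-like recurrence a_n = a_{n-1} + a_{n-2}).
Track C: -2, 6, -18, 54, -162, 486 (multiplying by -3 each time).
Position 19 falls in track A as its term 7, giving 66.

66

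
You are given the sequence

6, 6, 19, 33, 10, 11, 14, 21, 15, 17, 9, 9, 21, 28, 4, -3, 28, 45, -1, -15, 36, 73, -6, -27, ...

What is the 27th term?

-11

Split by position mod 4 into 4 tracks.
Subsequence A = 6, 10, 15, 21, 28, 36: triangular numbers n(n+1)/2 for n = 3, 4, ….
Subsequence B = 6, 11, 17, 28, 45, 73: Fibonacci-style (each term is the sum of the two before it).
Subsequence C = 19, 14, 9, 4, -1, -6: arithmetic, step −5.
Subsequence D = 33, 21, 9, -3, -15, -27: linear: a_n = 45 − 12·n.
The 27th slot belongs to subsequence C; its 7th term is -11.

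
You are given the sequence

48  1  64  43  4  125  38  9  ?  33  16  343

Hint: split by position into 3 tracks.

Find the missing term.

216

Read the sequence 3 terms at a time; column i is its own pattern.
Track A = 48, 43, 38, 33: subtracting 5 each time.
Track B = 1, 4, 9, 16: consecutive squares n² from n = 1.
Track C = 64, 125, ?, 343: the cubes 4³, 5³, 6³, ….
Filling track C at index 3 by its rule yields 216.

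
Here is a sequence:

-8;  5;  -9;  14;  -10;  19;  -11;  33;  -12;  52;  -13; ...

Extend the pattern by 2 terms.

85, -14

Taking every 2nd term gives 2 separate tracks.
Subsequence A: -8, -9, -10, -11, -12, -13. Arithmetic, step −1.
Subsequence B: 5, 14, 19, 33, 52. A Fibonacci-like recurrence a_n = a_{n-1} + a_{n-2}.
Position 12 falls in subsequence B as its term 6, giving 85.
Position 13 falls in subsequence A as its term 7, giving -14.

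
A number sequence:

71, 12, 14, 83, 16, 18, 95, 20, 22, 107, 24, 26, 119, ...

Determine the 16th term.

Reading positions in blocks of 3 reveals the pattern ABB — 2 tracks woven together.
Stream A is 71, 83, 95, 107, 119, which is arithmetic, step +12.
Stream B is 12, 14, 16, 18, 20, 22, 24, 26, which is linear: a_n = 10 + 2·n.
Term 16 comes from stream A (its 6th entry): 131.

131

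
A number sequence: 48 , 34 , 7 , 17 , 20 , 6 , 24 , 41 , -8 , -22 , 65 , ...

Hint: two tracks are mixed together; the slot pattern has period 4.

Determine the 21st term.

-92

Reading positions in blocks of 4 reveals the pattern AABB — 2 tracks woven together.
Track A: 48, 34, 20, 6, -8, -22. Arithmetic, step −14.
Track B: 7, 17, 24, 41, 65. Each term equals the sum of the previous two.
Position 21 → track A, term 11 = -92.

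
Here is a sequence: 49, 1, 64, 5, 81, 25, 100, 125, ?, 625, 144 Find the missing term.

121

Positions 1, 3, 5, … form one subsequence and positions 2, 4, 6, … form another.
Stream A: 49, 64, 81, 100, ?, 144. Consecutive squares n² from n = 7.
Stream B: 1, 5, 25, 125, 625. Powers 5^0, 5^1, 5^2, ….
So the missing entry in stream A is 121.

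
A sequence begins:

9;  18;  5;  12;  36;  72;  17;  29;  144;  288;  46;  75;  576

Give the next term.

1152

The slot pattern repeats as AABB (period 4), so there are 2 interleaved tracks.
Subsequence A = 9, 18, 36, 72, 144, 288, 576: multiplying by 2 each time.
Subsequence B = 5, 12, 17, 29, 46, 75: Fibonacci-style (each term is the sum of the two before it).
Position 14 → subsequence A, term 8 = 1152.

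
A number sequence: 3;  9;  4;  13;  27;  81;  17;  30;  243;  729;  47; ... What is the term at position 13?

Reading positions in blocks of 4 reveals the pattern AABB — 2 tracks woven together.
Subsequence A: 3, 9, 27, 81, 243, 729 (powers 3^1, 3^2, 3^3, …).
Subsequence B: 4, 13, 17, 30, 47 (a Fibonacci-like recurrence a_n = a_{n-1} + a_{n-2}).
The 13th slot belongs to subsequence A; its 7th term is 2187.

2187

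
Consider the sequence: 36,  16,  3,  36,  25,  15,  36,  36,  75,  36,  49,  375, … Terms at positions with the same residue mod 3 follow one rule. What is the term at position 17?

Read the sequence 3 terms at a time; column i is its own pattern.
Track A = 36, 36, 36, 36: always 36.
Track B = 16, 25, 36, 49: the squares 4², 5², 6², ….
Track C = 3, 15, 75, 375: multiplying by 5 each time.
Position 17 falls in track B as its term 6, giving 81.

81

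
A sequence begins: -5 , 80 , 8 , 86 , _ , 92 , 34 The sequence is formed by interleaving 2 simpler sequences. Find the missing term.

21

Taking every 2nd term gives 2 separate tracks.
Track A: -5, 8, ?, 34 — arithmetic, step +13.
Track B: 80, 86, 92 — arithmetic, step +6.
Track A's pattern makes the blank 21.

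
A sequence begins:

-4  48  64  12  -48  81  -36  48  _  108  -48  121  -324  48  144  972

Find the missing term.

Split by position mod 3 into 3 tracks.
Stream A = -4, 12, -36, 108, -324, 972: geometric with ratio -3.
Stream B = 48, -48, 48, -48, 48: the oscillation 48·(−1)^(n+1).
Stream C = 64, 81, ?, 121, 144: consecutive squares n² from n = 8.
So the missing entry in stream C is 100.

100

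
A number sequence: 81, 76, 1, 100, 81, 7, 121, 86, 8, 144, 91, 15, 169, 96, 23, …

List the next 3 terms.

196, 101, 38

Split by position mod 3 into 3 tracks.
Track A: 81, 100, 121, 144, 169 (the squares 9², 10², 11², …).
Track B: 76, 81, 86, 91, 96 (adding 5 each time).
Track C: 1, 7, 8, 15, 23 (Fibonacci-style (each term is the sum of the two before it)).
Position 16 falls in track A as its term 6, giving 196.
Position 17 → track B, term 6 = 101.
Position 18 falls in track C as its term 6, giving 38.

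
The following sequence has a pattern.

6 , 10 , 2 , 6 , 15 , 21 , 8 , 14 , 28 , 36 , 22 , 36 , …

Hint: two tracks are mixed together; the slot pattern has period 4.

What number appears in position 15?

Positions follow the repeating pattern AABB; grouping by letter gives 2 tracks.
Stream A: 6, 10, 15, 21, 28, 36. The triangular numbers T_3, T_4, ….
Stream B: 2, 6, 8, 14, 22, 36. Each term equals the sum of the previous two.
Position 15 falls in stream B as its term 7, giving 58.

58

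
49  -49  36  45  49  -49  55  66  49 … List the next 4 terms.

Positions follow the repeating pattern AABB; grouping by letter gives 2 tracks.
Track A: 49, -49, 49, -49, 49 (the oscillation 49·(−1)^(n+1)).
Track B: 36, 45, 55, 66 (triangular numbers n(n+1)/2 for n = 8, 9, …).
Position 10 falls in track A as its term 6, giving -49.
The 11th slot belongs to track B; its 5th term is 78.
Position 12 → track B, term 6 = 91.
Term 13 comes from track A (its 7th entry): 49.

-49, 78, 91, 49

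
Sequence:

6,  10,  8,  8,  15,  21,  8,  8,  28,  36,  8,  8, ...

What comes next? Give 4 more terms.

The slot pattern repeats as AABB (period 4), so there are 2 interleaved tracks.
Stream A is 6, 10, 15, 21, 28, 36, which is triangular numbers n(n+1)/2 for n = 3, 4, ….
Stream B is 8, 8, 8, 8, 8, 8, which is constant 8.
Term 13 comes from stream A (its 7th entry): 45.
Position 14 falls in stream A as its term 8, giving 55.
Position 15 → stream B, term 7 = 8.
Term 16 comes from stream B (its 8th entry): 8.

45, 55, 8, 8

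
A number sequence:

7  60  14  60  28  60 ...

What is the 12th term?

60

Odd-indexed and even-indexed terms follow separate rules.
Track A: 7, 14, 28. Multiplying by 2 each time.
Track B: 60, 60, 60. The constant sequence 60.
The 12th slot belongs to track B; its 6th term is 60.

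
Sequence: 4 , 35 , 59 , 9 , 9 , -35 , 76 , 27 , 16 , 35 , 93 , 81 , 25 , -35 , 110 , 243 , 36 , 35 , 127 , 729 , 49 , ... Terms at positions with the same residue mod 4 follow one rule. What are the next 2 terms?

-35, 144

Split by position mod 4: positions 1, 5, 9, … form one track, and each other residue class forms its own.
Track A is 4, 9, 16, 25, 36, 49, which is the squares 2², 3², 4², ….
Track B is 35, -35, 35, -35, 35, which is alternating ±35.
Track C is 59, 76, 93, 110, 127, which is arithmetic, step +17.
Track D is 9, 27, 81, 243, 729, which is geometric with ratio 3.
Term 22 comes from track B (its 6th entry): -35.
The 23rd slot belongs to track C; its 6th term is 144.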